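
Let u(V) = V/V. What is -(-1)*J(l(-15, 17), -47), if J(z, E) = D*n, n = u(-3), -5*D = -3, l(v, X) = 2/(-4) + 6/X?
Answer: ⅗ ≈ 0.60000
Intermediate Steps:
l(v, X) = -½ + 6/X (l(v, X) = 2*(-¼) + 6/X = -½ + 6/X)
D = ⅗ (D = -⅕*(-3) = ⅗ ≈ 0.60000)
u(V) = 1
n = 1
J(z, E) = ⅗ (J(z, E) = (⅗)*1 = ⅗)
-(-1)*J(l(-15, 17), -47) = -(-1)*3/5 = -1*(-⅗) = ⅗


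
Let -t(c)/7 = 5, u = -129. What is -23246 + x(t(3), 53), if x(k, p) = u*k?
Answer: -18731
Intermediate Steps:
t(c) = -35 (t(c) = -7*5 = -35)
x(k, p) = -129*k
-23246 + x(t(3), 53) = -23246 - 129*(-35) = -23246 + 4515 = -18731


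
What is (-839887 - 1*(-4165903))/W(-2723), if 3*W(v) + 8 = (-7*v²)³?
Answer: -1108672/15535937257188255430415 ≈ -7.1362e-17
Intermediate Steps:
W(v) = -8/3 - 343*v⁶/3 (W(v) = -8/3 + (-7*v²)³/3 = -8/3 + (-343*v⁶)/3 = -8/3 - 343*v⁶/3)
(-839887 - 1*(-4165903))/W(-2723) = (-839887 - 1*(-4165903))/(-8/3 - 343/3*(-2723)⁶) = (-839887 + 4165903)/(-8/3 - 343/3*407648499459750142489) = 3326016/(-8/3 - 139823435314694298873727/3) = 3326016/(-46607811771564766291245) = 3326016*(-1/46607811771564766291245) = -1108672/15535937257188255430415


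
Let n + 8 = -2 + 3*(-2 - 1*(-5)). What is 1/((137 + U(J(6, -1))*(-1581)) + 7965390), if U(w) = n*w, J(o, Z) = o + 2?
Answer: 1/7978175 ≈ 1.2534e-7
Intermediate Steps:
J(o, Z) = 2 + o
n = -1 (n = -8 + (-2 + 3*(-2 - 1*(-5))) = -8 + (-2 + 3*(-2 + 5)) = -8 + (-2 + 3*3) = -8 + (-2 + 9) = -8 + 7 = -1)
U(w) = -w
1/((137 + U(J(6, -1))*(-1581)) + 7965390) = 1/((137 - (2 + 6)*(-1581)) + 7965390) = 1/((137 - 1*8*(-1581)) + 7965390) = 1/((137 - 8*(-1581)) + 7965390) = 1/((137 + 12648) + 7965390) = 1/(12785 + 7965390) = 1/7978175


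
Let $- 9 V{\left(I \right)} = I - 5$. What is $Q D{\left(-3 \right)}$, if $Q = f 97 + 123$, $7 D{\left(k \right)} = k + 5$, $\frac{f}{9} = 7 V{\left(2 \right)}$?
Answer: $\frac{4320}{7} \approx 617.14$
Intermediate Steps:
$V{\left(I \right)} = \frac{5}{9} - \frac{I}{9}$ ($V{\left(I \right)} = - \frac{I - 5}{9} = - \frac{-5 + I}{9} = \frac{5}{9} - \frac{I}{9}$)
$f = 21$ ($f = 9 \cdot 7 \left(\frac{5}{9} - \frac{2}{9}\right) = 9 \cdot 7 \cdot \frac{1}{3} = 9 \cdot \frac{7}{3} = 21$)
$D{\left(k \right)} = \frac{5}{7} + \frac{k}{7}$ ($D{\left(k \right)} = \frac{k + 5}{7} = \frac{5 + k}{7} = \frac{5}{7} + \frac{k}{7}$)
$Q = 2160$ ($Q = 21 \cdot 97 + 123 = 2037 + 123 = 2160$)
$Q D{\left(-3 \right)} = 2160 \left(\frac{5}{7} + \frac{1}{7} \left(-3\right)\right) = 2160 \left(\frac{5}{7} - \frac{3}{7}\right) = 2160 \cdot \frac{2}{7} = \frac{4320}{7}$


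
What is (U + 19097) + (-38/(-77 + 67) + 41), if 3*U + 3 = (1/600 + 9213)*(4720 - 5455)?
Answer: -268565353/120 ≈ -2.2380e+6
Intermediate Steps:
U = -270862369/120 (U = -1 + ((1/600 + 9213)*(4720 - 5455))/3 = -1 + ((1/600 + 9213)*(-735))/3 = -1 + ((5527801/600)*(-735))/3 = -1 + (1/3)*(-270862249/40) = -1 - 270862249/120 = -270862369/120 ≈ -2.2572e+6)
(U + 19097) + (-38/(-77 + 67) + 41) = (-270862369/120 + 19097) + (-38/(-77 + 67) + 41) = -268570729/120 + (-38/(-10) + 41) = -268570729/120 + (-1/10*(-38) + 41) = -268570729/120 + (19/5 + 41) = -268570729/120 + 224/5 = -268565353/120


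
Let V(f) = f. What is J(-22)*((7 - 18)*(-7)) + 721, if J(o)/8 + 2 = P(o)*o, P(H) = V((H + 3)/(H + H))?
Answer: -6363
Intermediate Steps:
P(H) = (3 + H)/(2*H) (P(H) = (H + 3)/(H + H) = (3 + H)/((2*H)) = (3 + H)*(1/(2*H)) = (3 + H)/(2*H))
J(o) = -4 + 4*o (J(o) = -16 + 8*(((3 + o)/(2*o))*o) = -16 + 8*(3/2 + o/2) = -16 + (12 + 4*o) = -4 + 4*o)
J(-22)*((7 - 18)*(-7)) + 721 = (-4 + 4*(-22))*((7 - 18)*(-7)) + 721 = (-4 - 88)*(-11*(-7)) + 721 = -92*77 + 721 = -7084 + 721 = -6363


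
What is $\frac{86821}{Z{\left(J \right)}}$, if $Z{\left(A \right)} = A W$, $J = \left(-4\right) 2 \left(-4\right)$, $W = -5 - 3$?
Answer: $- \frac{86821}{256} \approx -339.14$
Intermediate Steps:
$W = -8$ ($W = -5 - 3 = -8$)
$J = 32$ ($J = \left(-8\right) \left(-4\right) = 32$)
$Z{\left(A \right)} = - 8 A$ ($Z{\left(A \right)} = A \left(-8\right) = - 8 A$)
$\frac{86821}{Z{\left(J \right)}} = \frac{86821}{\left(-8\right) 32} = \frac{86821}{-256} = 86821 \left(- \frac{1}{256}\right) = - \frac{86821}{256}$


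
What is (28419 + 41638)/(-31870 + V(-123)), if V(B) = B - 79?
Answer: -70057/32072 ≈ -2.1844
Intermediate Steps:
V(B) = -79 + B
(28419 + 41638)/(-31870 + V(-123)) = (28419 + 41638)/(-31870 + (-79 - 123)) = 70057/(-31870 - 202) = 70057/(-32072) = 70057*(-1/32072) = -70057/32072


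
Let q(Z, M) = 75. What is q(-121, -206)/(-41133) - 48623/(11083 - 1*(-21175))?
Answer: -667476403/442289438 ≈ -1.5091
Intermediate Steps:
q(-121, -206)/(-41133) - 48623/(11083 - 1*(-21175)) = 75/(-41133) - 48623/(11083 - 1*(-21175)) = 75*(-1/41133) - 48623/(11083 + 21175) = -25/13711 - 48623/32258 = -667476403/442289438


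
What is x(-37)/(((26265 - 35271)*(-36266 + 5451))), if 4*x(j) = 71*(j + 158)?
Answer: 8591/1110079560 ≈ 7.7391e-6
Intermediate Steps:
x(j) = 5609/2 + 71*j/4 (x(j) = (71*(j + 158))/4 = (71*(158 + j))/4 = (11218 + 71*j)/4 = 5609/2 + 71*j/4)
x(-37)/(((26265 - 35271)*(-36266 + 5451))) = (5609/2 + (71/4)*(-37))/(((26265 - 35271)*(-36266 + 5451))) = (5609/2 - 2627/4)/((-9006*(-30815))) = (8591/4)/277519890 = (8591/4)*(1/277519890) = 8591/1110079560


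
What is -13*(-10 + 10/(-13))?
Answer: 140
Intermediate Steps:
-13*(-10 + 10/(-13)) = -13*(-10 + 10*(-1/13)) = -13*(-10 - 10/13) = -13*(-140/13) = 140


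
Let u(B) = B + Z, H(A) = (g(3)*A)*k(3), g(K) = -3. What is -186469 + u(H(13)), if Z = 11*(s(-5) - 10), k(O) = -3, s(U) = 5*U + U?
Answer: -186792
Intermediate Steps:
s(U) = 6*U
H(A) = 9*A (H(A) = -3*A*(-3) = 9*A)
Z = -440 (Z = 11*(6*(-5) - 10) = 11*(-30 - 10) = 11*(-40) = -440)
u(B) = -440 + B (u(B) = B - 440 = -440 + B)
-186469 + u(H(13)) = -186469 + (-440 + 9*13) = -186469 + (-440 + 117) = -186469 - 323 = -186792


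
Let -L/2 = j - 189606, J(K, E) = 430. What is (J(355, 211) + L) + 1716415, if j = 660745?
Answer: 774567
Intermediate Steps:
L = -942278 (L = -2*(660745 - 189606) = -2*471139 = -942278)
(J(355, 211) + L) + 1716415 = (430 - 942278) + 1716415 = -941848 + 1716415 = 774567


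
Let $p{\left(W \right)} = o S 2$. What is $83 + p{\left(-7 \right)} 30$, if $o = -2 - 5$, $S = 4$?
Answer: $-1597$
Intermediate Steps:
$o = -7$
$p{\left(W \right)} = -56$ ($p{\left(W \right)} = \left(-7\right) 4 \cdot 2 = \left(-28\right) 2 = -56$)
$83 + p{\left(-7 \right)} 30 = 83 - 1680 = -1597$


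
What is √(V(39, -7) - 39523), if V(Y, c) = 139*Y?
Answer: 17*I*√118 ≈ 184.67*I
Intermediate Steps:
√(V(39, -7) - 39523) = √(139*39 - 39523) = √(5421 - 39523) = √(-34102) = 17*I*√118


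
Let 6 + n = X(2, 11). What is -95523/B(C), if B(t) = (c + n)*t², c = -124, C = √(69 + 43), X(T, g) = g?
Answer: 5619/784 ≈ 7.1671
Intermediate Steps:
C = 4*√7 (C = √112 = 4*√7 ≈ 10.583)
n = 5 (n = -6 + 11 = 5)
B(t) = -119*t² (B(t) = (-124 + 5)*t² = -119*t²)
-95523/B(C) = -95523/((-119*(4*√7)²)) = -95523/((-119*112)) = -95523/(-13328) = -95523*(-1/13328) = 5619/784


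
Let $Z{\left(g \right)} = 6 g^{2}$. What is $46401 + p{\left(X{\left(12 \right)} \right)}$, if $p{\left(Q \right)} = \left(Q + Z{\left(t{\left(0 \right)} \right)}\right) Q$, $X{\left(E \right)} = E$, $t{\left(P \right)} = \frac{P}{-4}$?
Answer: $46545$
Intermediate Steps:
$t{\left(P \right)} = - \frac{P}{4}$
$p{\left(Q \right)} = Q^{2}$ ($p{\left(Q \right)} = \left(Q + 6 \left(\left(- \frac{1}{4}\right) 0\right)^{2}\right) Q = \left(Q + 6 \cdot 0^{2}\right) Q = \left(Q + 6 \cdot 0\right) Q = \left(Q + 0\right) Q = Q Q = Q^{2}$)
$46401 + p{\left(X{\left(12 \right)} \right)} = 46401 + 12^{2} = 46401 + 144 = 46545$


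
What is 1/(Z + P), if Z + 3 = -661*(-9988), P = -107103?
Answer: 1/6494962 ≈ 1.5397e-7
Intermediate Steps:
Z = 6602065 (Z = -3 - 661*(-9988) = -3 + 6602068 = 6602065)
1/(Z + P) = 1/(6602065 - 107103) = 1/6494962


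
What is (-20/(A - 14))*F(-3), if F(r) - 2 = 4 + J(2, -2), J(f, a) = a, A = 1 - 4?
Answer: 80/17 ≈ 4.7059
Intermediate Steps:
A = -3
F(r) = 4 (F(r) = 2 + (4 - 2) = 2 + 2 = 4)
(-20/(A - 14))*F(-3) = -20/(-3 - 14)*4 = -20/(-17)*4 = -20*(-1/17)*4 = (20/17)*4 = 80/17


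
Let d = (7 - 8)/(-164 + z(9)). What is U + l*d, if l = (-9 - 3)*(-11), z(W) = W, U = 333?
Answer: 51747/155 ≈ 333.85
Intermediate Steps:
d = 1/155 (d = (7 - 8)/(-164 + 9) = -1/(-155) = -1*(-1/155) = 1/155 ≈ 0.0064516)
l = 132 (l = -12*(-11) = 132)
U + l*d = 333 + 132*(1/155) = 333 + 132/155 = 51747/155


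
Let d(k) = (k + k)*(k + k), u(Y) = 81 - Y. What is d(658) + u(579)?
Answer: 1731358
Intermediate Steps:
d(k) = 4*k² (d(k) = (2*k)*(2*k) = 4*k²)
d(658) + u(579) = 4*658² + (81 - 1*579) = 4*432964 + (81 - 579) = 1731856 - 498 = 1731358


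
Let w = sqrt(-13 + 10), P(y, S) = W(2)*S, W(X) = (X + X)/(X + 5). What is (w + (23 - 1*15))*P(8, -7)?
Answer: -32 - 4*I*sqrt(3) ≈ -32.0 - 6.9282*I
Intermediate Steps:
W(X) = 2*X/(5 + X) (W(X) = (2*X)/(5 + X) = 2*X/(5 + X))
P(y, S) = 4*S/7 (P(y, S) = (2*2/(5 + 2))*S = (2*2/7)*S = (2*2*(1/7))*S = 4*S/7)
w = I*sqrt(3) (w = sqrt(-3) = I*sqrt(3) ≈ 1.732*I)
(w + (23 - 1*15))*P(8, -7) = (I*sqrt(3) + (23 - 1*15))*((4/7)*(-7)) = (I*sqrt(3) + (23 - 15))*(-4) = (I*sqrt(3) + 8)*(-4) = (8 + I*sqrt(3))*(-4) = -32 - 4*I*sqrt(3)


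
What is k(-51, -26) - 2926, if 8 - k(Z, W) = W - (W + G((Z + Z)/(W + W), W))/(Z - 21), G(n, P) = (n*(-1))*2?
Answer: -2706523/936 ≈ -2891.6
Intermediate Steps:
G(n, P) = -2*n (G(n, P) = -n*2 = -2*n)
k(Z, W) = 8 - W + (W - 2*Z/W)/(-21 + Z) (k(Z, W) = 8 - (W - (W - 2*(Z + Z)/(W + W))/(Z - 21)) = 8 - (W - (W - 2*2*Z/(2*W))/(-21 + Z)) = 8 - (W - (W - 2*2*Z*1/(2*W))/(-21 + Z)) = 8 - (W - (W - 2*Z/W)/(-21 + Z)) = 8 + (-W + (W - 2*Z/W)/(-21 + Z)) = 8 - W + (W - 2*Z/W)/(-21 + Z))
k(-51, -26) - 2926 = (-2*(-51) - 1*(-26)*(168 - 22*(-26) - 8*(-51) - 26*(-51)))/((-26)*(-21 - 51)) - 2926 = -1/26*(102 - 1*(-26)*(168 + 572 + 408 + 1326))/(-72) - 2926 = -1/26*(-1/72)*(102 - 1*(-26)*2474) - 2926 = -1/26*(-1/72)*(102 + 64324) - 2926 = -1/26*(-1/72)*64426 - 2926 = 32213/936 - 2926 = -2706523/936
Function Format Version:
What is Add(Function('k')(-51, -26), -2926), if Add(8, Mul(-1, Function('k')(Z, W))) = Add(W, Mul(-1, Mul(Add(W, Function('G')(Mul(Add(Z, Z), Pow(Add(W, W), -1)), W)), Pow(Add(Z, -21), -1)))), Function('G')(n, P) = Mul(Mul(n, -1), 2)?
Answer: Rational(-2706523, 936) ≈ -2891.6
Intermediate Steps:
Function('G')(n, P) = Mul(-2, n) (Function('G')(n, P) = Mul(Mul(-1, n), 2) = Mul(-2, n))
Function('k')(Z, W) = Add(8, Mul(-1, W), Mul(Pow(Add(-21, Z), -1), Add(W, Mul(-2, Z, Pow(W, -1))))) (Function('k')(Z, W) = Add(8, Mul(-1, Add(W, Mul(-1, Mul(Add(W, Mul(-2, Mul(Add(Z, Z), Pow(Add(W, W), -1)))), Pow(Add(Z, -21), -1)))))) = Add(8, Mul(-1, Add(W, Mul(-1, Mul(Add(W, Mul(-2, Mul(Mul(2, Z), Pow(Mul(2, W), -1)))), Pow(Add(-21, Z), -1)))))) = Add(8, Mul(-1, Add(W, Mul(-1, Mul(Add(W, Mul(-2, Mul(Mul(2, Z), Mul(Rational(1, 2), Pow(W, -1))))), Pow(Add(-21, Z), -1)))))) = Add(8, Mul(-1, Add(W, Mul(-1, Mul(Add(W, Mul(-2, Mul(Z, Pow(W, -1)))), Pow(Add(-21, Z), -1)))))) = Add(8, Mul(-1, Add(W, Mul(-1, Mul(Add(W, Mul(-2, Z, Pow(W, -1))), Pow(Add(-21, Z), -1)))))) = Add(8, Mul(-1, Add(W, Mul(-1, Mul(Pow(Add(-21, Z), -1), Add(W, Mul(-2, Z, Pow(W, -1)))))))) = Add(8, Mul(-1, Add(W, Mul(-1, Pow(Add(-21, Z), -1), Add(W, Mul(-2, Z, Pow(W, -1))))))) = Add(8, Add(Mul(-1, W), Mul(Pow(Add(-21, Z), -1), Add(W, Mul(-2, Z, Pow(W, -1)))))) = Add(8, Mul(-1, W), Mul(Pow(Add(-21, Z), -1), Add(W, Mul(-2, Z, Pow(W, -1))))))
Add(Function('k')(-51, -26), -2926) = Add(Mul(Pow(-26, -1), Pow(Add(-21, -51), -1), Add(Mul(-2, -51), Mul(-1, -26, Add(168, Mul(-22, -26), Mul(-8, -51), Mul(-26, -51))))), -2926) = Add(Mul(Rational(-1, 26), Pow(-72, -1), Add(102, Mul(-1, -26, Add(168, 572, 408, 1326)))), -2926) = Add(Mul(Rational(-1, 26), Rational(-1, 72), Add(102, Mul(-1, -26, 2474))), -2926) = Add(Mul(Rational(-1, 26), Rational(-1, 72), Add(102, 64324)), -2926) = Add(Mul(Rational(-1, 26), Rational(-1, 72), 64426), -2926) = Add(Rational(32213, 936), -2926) = Rational(-2706523, 936)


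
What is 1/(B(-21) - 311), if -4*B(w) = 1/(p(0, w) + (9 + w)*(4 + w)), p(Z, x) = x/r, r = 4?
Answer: -795/247246 ≈ -0.0032154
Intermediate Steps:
p(Z, x) = x/4
B(w) = -1/(4*(w/4 + (4 + w)*(9 + w))) (B(w) = -1/(4*(w/4 + (9 + w)*(4 + w))) = -1/(4*(w/4 + (4 + w)*(9 + w))))
1/(B(-21) - 311) = 1/(-1/(144 + 4*(-21)² + 53*(-21)) - 311) = 1/(-1/(144 + 4*441 - 1113) - 311) = 1/(-1/(144 + 1764 - 1113) - 311) = 1/(-1/795 - 311) = 1/(-247246/795) = -795/247246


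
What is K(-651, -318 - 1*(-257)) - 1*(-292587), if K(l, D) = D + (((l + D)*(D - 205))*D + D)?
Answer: -11260447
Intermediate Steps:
K(l, D) = 2*D + D*(-205 + D)*(D + l) (K(l, D) = D + (((D + l)*(-205 + D))*D + D) = D + (((-205 + D)*(D + l))*D + D) = D + (D*(-205 + D)*(D + l) + D) = D + (D + D*(-205 + D)*(D + l)) = 2*D + D*(-205 + D)*(D + l))
K(-651, -318 - 1*(-257)) - 1*(-292587) = (-318 - 1*(-257))*(2 + (-318 - 1*(-257))² - 205*(-318 - 1*(-257)) - 205*(-651) + (-318 - 1*(-257))*(-651)) - 1*(-292587) = (-318 + 257)*(2 + (-318 + 257)² - 205*(-318 + 257) + 133455 + (-318 + 257)*(-651)) + 292587 = -61*(2 + (-61)² - 205*(-61) + 133455 - 61*(-651)) + 292587 = -61*(2 + 3721 + 12505 + 133455 + 39711) + 292587 = -61*189394 + 292587 = -11553034 + 292587 = -11260447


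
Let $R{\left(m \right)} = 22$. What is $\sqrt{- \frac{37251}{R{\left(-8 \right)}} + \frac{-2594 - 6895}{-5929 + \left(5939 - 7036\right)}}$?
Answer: $\frac{2 i \sqrt{70179114346}}{12881} \approx 41.132 i$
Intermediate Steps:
$\sqrt{- \frac{37251}{R{\left(-8 \right)}} + \frac{-2594 - 6895}{-5929 + \left(5939 - 7036\right)}} = \sqrt{- \frac{37251}{22} + \frac{-2594 - 6895}{-5929 + \left(5939 - 7036\right)}} = \sqrt{\left(-37251\right) \frac{1}{22} - \frac{9489}{-5929 - 1097}} = \sqrt{- \frac{37251}{22} - \frac{9489}{-7026}} = \sqrt{- \frac{37251}{22} - - \frac{3163}{2342}} = \sqrt{- \frac{37251}{22} + \frac{3163}{2342}} = \sqrt{- \frac{21793064}{12881}} = \frac{2 i \sqrt{70179114346}}{12881}$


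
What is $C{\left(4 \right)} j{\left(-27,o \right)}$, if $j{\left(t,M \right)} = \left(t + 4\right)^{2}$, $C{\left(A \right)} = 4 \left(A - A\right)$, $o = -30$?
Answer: $0$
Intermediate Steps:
$C{\left(A \right)} = 0$ ($C{\left(A \right)} = 4 \cdot 0 = 0$)
$j{\left(t,M \right)} = \left(4 + t\right)^{2}$
$C{\left(4 \right)} j{\left(-27,o \right)} = 0 \left(4 - 27\right)^{2} = 0 \left(-23\right)^{2} = 0 \cdot 529 = 0$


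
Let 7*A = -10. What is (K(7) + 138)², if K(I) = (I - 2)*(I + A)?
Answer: 1347921/49 ≈ 27509.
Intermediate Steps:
A = -10/7 (A = (⅐)*(-10) = -10/7 ≈ -1.4286)
K(I) = (-2 + I)*(-10/7 + I) (K(I) = (I - 2)*(I - 10/7) = (-2 + I)*(-10/7 + I))
(K(7) + 138)² = ((20/7 + 7² - 24/7*7) + 138)² = ((20/7 + 49 - 24) + 138)² = (195/7 + 138)² = (1161/7)² = 1347921/49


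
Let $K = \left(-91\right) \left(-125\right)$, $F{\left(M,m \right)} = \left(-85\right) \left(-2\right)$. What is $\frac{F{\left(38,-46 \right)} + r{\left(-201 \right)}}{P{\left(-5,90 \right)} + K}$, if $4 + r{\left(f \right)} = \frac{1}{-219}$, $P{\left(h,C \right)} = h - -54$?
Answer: $\frac{36353}{2501856} \approx 0.01453$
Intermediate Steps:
$F{\left(M,m \right)} = 170$
$P{\left(h,C \right)} = 54 + h$ ($P{\left(h,C \right)} = h + 54 = 54 + h$)
$K = 11375$
$r{\left(f \right)} = - \frac{877}{219}$ ($r{\left(f \right)} = -4 + \frac{1}{-219} = -4 - \frac{1}{219} = - \frac{877}{219}$)
$\frac{F{\left(38,-46 \right)} + r{\left(-201 \right)}}{P{\left(-5,90 \right)} + K} = \frac{170 - \frac{877}{219}}{\left(54 - 5\right) + 11375} = \frac{36353}{219 \left(49 + 11375\right)} = \frac{36353}{219 \cdot 11424} = \frac{36353}{219} \cdot \frac{1}{11424} = \frac{36353}{2501856}$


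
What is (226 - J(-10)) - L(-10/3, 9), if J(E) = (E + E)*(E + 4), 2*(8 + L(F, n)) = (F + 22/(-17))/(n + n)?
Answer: 52385/459 ≈ 114.13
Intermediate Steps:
L(F, n) = -8 + (-22/17 + F)/(4*n) (L(F, n) = -8 + ((F + 22/(-17))/(n + n))/2 = -8 + ((F + 22*(-1/17))/((2*n)))/2 = -8 + ((F - 22/17)*(1/(2*n)))/2 = -8 + ((-22/17 + F)*(1/(2*n)))/2 = -8 + ((-22/17 + F)/(2*n))/2 = -8 + (-22/17 + F)/(4*n))
J(E) = 2*E*(4 + E) (J(E) = (2*E)*(4 + E) = 2*E*(4 + E))
(226 - J(-10)) - L(-10/3, 9) = (226 - 2*(-10)*(4 - 10)) - (-22 - 544*9 + 17*(-10/3))/(68*9) = (226 - 2*(-10)*(-6)) - (-22 - 4896 + 17*(-10*⅓))/(68*9) = (226 - 1*120) - (-22 - 4896 + 17*(-10/3))/(68*9) = (226 - 120) - (-22 - 4896 - 170/3)/(68*9) = 106 - (-14924)/(68*9*3) = 106 - 1*(-3731/459) = 106 + 3731/459 = 52385/459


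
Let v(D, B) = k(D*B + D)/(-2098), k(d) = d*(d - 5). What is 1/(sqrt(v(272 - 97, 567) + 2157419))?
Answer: -I*sqrt(2807962118481)/2676798969 ≈ -0.00062601*I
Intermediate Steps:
k(d) = d*(-5 + d)
v(D, B) = -(D + B*D)*(-5 + D + B*D)/2098 (v(D, B) = ((D*B + D)*(-5 + (D*B + D)))/(-2098) = ((B*D + D)*(-5 + (B*D + D)))*(-1/2098) = ((D + B*D)*(-5 + (D + B*D)))*(-1/2098) = ((D + B*D)*(-5 + D + B*D))*(-1/2098) = -(D + B*D)*(-5 + D + B*D)/2098)
1/(sqrt(v(272 - 97, 567) + 2157419)) = 1/(sqrt(-(272 - 97)*(1 + 567)*(-5 + (272 - 97)*(1 + 567))/2098 + 2157419)) = 1/(sqrt(-1/2098*175*568*(-5 + 175*568) + 2157419)) = 1/(sqrt(-1/2098*175*568*(-5 + 99400) + 2157419)) = 1/(sqrt(-1/2098*175*568*99395 + 2157419)) = 1/(sqrt(-4939931500/1049 + 2157419)) = 1/(sqrt(-2676798969/1049)) = 1/(I*sqrt(2807962118481)/1049) = -I*sqrt(2807962118481)/2676798969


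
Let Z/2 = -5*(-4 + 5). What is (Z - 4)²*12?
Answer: 2352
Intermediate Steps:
Z = -10 (Z = 2*(-5*(-4 + 5)) = 2*(-5*1) = 2*(-5) = -10)
(Z - 4)²*12 = (-10 - 4)²*12 = (-14)²*12 = 196*12 = 2352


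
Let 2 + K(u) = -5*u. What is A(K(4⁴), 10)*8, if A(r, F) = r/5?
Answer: -10256/5 ≈ -2051.2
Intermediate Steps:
K(u) = -2 - 5*u
A(r, F) = r/5 (A(r, F) = r*(⅕) = r/5)
A(K(4⁴), 10)*8 = ((-2 - 5*4⁴)/5)*8 = ((-2 - 5*256)/5)*8 = ((-2 - 1280)/5)*8 = ((⅕)*(-1282))*8 = -1282/5*8 = -10256/5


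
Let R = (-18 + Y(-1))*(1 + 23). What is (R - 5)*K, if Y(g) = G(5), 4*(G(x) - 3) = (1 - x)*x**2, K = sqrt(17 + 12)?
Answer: -965*sqrt(29) ≈ -5196.7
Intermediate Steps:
K = sqrt(29) ≈ 5.3852
G(x) = 3 + x**2*(1 - x)/4 (G(x) = 3 + ((1 - x)*x**2)/4 = 3 + (x**2*(1 - x))/4 = 3 + x**2*(1 - x)/4)
Y(g) = -22 (Y(g) = 3 - 1/4*5**3 + (1/4)*5**2 = 3 - 1/4*125 + (1/4)*25 = 3 - 125/4 + 25/4 = -22)
R = -960 (R = (-18 - 22)*(1 + 23) = -40*24 = -960)
(R - 5)*K = (-960 - 5)*sqrt(29) = -965*sqrt(29)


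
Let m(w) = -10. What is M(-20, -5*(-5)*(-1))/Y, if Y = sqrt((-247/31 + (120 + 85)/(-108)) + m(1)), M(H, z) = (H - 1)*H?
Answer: -2520*I*sqrt(6185523)/66511 ≈ -94.231*I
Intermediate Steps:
M(H, z) = H*(-1 + H) (M(H, z) = (-1 + H)*H = H*(-1 + H))
Y = I*sqrt(6185523)/558 (Y = sqrt((-247/31 + (120 + 85)/(-108)) - 10) = sqrt((-247*1/31 + 205*(-1/108)) - 10) = sqrt((-247/31 - 205/108) - 10) = sqrt(-33031/3348 - 10) = sqrt(-66511/3348) = I*sqrt(6185523)/558 ≈ 4.4571*I)
M(-20, -5*(-5)*(-1))/Y = (-20*(-1 - 20))/((I*sqrt(6185523)/558)) = (-20*(-21))*(-6*I*sqrt(6185523)/66511) = 420*(-6*I*sqrt(6185523)/66511) = -2520*I*sqrt(6185523)/66511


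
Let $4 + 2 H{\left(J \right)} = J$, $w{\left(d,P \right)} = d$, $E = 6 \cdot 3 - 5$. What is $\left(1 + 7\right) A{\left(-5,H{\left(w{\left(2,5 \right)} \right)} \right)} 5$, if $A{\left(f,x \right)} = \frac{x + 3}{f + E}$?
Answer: $10$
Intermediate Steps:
$E = 13$ ($E = 18 - 5 = 13$)
$H{\left(J \right)} = -2 + \frac{J}{2}$
$A{\left(f,x \right)} = \frac{3 + x}{13 + f}$ ($A{\left(f,x \right)} = \frac{x + 3}{f + 13} = \frac{3 + x}{13 + f}$)
$\left(1 + 7\right) A{\left(-5,H{\left(w{\left(2,5 \right)} \right)} \right)} 5 = \left(1 + 7\right) \frac{3 + \left(-2 + \frac{1}{2} \cdot 2\right)}{13 - 5} \cdot 5 = 8 \frac{3 + \left(-2 + 1\right)}{8} \cdot 5 = 8 \frac{3 - 1}{8} \cdot 5 = 8 \cdot \frac{1}{8} \cdot 2 \cdot 5 = 8 \cdot \frac{1}{4} \cdot 5 = 2 \cdot 5 = 10$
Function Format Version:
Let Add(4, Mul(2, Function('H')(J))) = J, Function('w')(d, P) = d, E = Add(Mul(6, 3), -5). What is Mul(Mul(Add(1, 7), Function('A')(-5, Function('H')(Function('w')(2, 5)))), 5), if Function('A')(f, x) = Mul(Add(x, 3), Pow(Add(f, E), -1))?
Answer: 10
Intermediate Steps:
E = 13 (E = Add(18, -5) = 13)
Function('H')(J) = Add(-2, Mul(Rational(1, 2), J))
Function('A')(f, x) = Mul(Pow(Add(13, f), -1), Add(3, x)) (Function('A')(f, x) = Mul(Add(x, 3), Pow(Add(f, 13), -1)) = Mul(Add(3, x), Pow(Add(13, f), -1)) = Mul(Pow(Add(13, f), -1), Add(3, x)))
Mul(Mul(Add(1, 7), Function('A')(-5, Function('H')(Function('w')(2, 5)))), 5) = Mul(Mul(Add(1, 7), Mul(Pow(Add(13, -5), -1), Add(3, Add(-2, Mul(Rational(1, 2), 2))))), 5) = Mul(Mul(8, Mul(Pow(8, -1), Add(3, Add(-2, 1)))), 5) = Mul(Mul(8, Mul(Rational(1, 8), Add(3, -1))), 5) = Mul(Mul(8, Mul(Rational(1, 8), 2)), 5) = Mul(Mul(8, Rational(1, 4)), 5) = Mul(2, 5) = 10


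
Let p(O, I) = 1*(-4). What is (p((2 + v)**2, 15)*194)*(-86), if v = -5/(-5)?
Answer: 66736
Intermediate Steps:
v = 1 (v = -5*(-1/5) = 1)
p(O, I) = -4
(p((2 + v)**2, 15)*194)*(-86) = -4*194*(-86) = -776*(-86) = 66736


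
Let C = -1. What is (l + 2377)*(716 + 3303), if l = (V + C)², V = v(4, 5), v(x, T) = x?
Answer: 9589334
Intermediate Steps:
V = 4
l = 9 (l = (4 - 1)² = 3² = 9)
(l + 2377)*(716 + 3303) = (9 + 2377)*(716 + 3303) = 2386*4019 = 9589334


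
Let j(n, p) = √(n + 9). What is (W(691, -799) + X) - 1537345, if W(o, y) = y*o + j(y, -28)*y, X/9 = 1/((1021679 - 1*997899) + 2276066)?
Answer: -4805422424075/2299846 - 799*I*√790 ≈ -2.0895e+6 - 22457.0*I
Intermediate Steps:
X = 9/2299846 (X = 9/((1021679 - 1*997899) + 2276066) = 9/((1021679 - 997899) + 2276066) = 9/(23780 + 2276066) = 9/2299846 ≈ 3.9133e-6)
j(n, p) = √(9 + n)
W(o, y) = o*y + y*√(9 + y) (W(o, y) = y*o + √(9 + y)*y = o*y + y*√(9 + y))
(W(691, -799) + X) - 1537345 = (-799*(691 + √(9 - 799)) + 9/2299846) - 1537345 = (-799*(691 + √(-790)) + 9/2299846) - 1537345 = (-799*(691 + I*√790) + 9/2299846) - 1537345 = ((-552109 - 799*I*√790) + 9/2299846) - 1537345 = (-1269765675205/2299846 - 799*I*√790) - 1537345 = -4805422424075/2299846 - 799*I*√790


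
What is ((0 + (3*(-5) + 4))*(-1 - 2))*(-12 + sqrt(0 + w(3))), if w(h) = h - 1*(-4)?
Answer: -396 + 33*sqrt(7) ≈ -308.69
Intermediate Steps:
w(h) = 4 + h (w(h) = h + 4 = 4 + h)
((0 + (3*(-5) + 4))*(-1 - 2))*(-12 + sqrt(0 + w(3))) = ((0 + (3*(-5) + 4))*(-1 - 2))*(-12 + sqrt(0 + (4 + 3))) = ((0 + (-15 + 4))*(-3))*(-12 + sqrt(0 + 7)) = ((0 - 11)*(-3))*(-12 + sqrt(7)) = (-11*(-3))*(-12 + sqrt(7)) = 33*(-12 + sqrt(7)) = -396 + 33*sqrt(7)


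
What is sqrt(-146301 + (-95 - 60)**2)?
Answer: 2*I*sqrt(30569) ≈ 349.68*I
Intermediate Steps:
sqrt(-146301 + (-95 - 60)**2) = sqrt(-146301 + (-155)**2) = sqrt(-146301 + 24025) = sqrt(-122276) = 2*I*sqrt(30569)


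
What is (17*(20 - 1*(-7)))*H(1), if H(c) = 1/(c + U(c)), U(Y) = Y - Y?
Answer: 459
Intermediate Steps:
U(Y) = 0
H(c) = 1/c (H(c) = 1/(c + 0) = 1/c)
(17*(20 - 1*(-7)))*H(1) = (17*(20 - 1*(-7)))/1 = (17*(20 + 7))*1 = (17*27)*1 = 459*1 = 459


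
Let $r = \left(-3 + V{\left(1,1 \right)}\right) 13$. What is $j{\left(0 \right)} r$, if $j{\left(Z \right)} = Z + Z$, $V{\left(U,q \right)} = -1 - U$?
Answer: $0$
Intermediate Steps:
$j{\left(Z \right)} = 2 Z$
$r = -65$ ($r = \left(-3 - 2\right) 13 = \left(-5\right) 13 = -65$)
$j{\left(0 \right)} r = 2 \cdot 0 \left(-65\right) = 0 \left(-65\right) = 0$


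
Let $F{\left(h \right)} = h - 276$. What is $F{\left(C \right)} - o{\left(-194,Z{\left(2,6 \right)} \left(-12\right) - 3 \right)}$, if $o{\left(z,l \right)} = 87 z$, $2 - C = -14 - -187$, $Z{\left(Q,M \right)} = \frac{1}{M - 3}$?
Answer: $16431$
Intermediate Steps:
$Z{\left(Q,M \right)} = \frac{1}{-3 + M}$
$C = -171$ ($C = 2 - \left(-14 - -187\right) = 2 - \left(-14 + 187\right) = 2 - 173 = -171$)
$F{\left(h \right)} = -276 + h$
$F{\left(C \right)} - o{\left(-194,Z{\left(2,6 \right)} \left(-12\right) - 3 \right)} = \left(-276 - 171\right) - 87 \left(-194\right) = -447 - -16878 = -447 + 16878 = 16431$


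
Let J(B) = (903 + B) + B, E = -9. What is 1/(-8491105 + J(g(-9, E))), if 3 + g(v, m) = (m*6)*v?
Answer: -1/8489236 ≈ -1.1780e-7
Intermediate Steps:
g(v, m) = -3 + 6*m*v (g(v, m) = -3 + (m*6)*v = -3 + (6*m)*v = -3 + 6*m*v)
J(B) = 903 + 2*B
1/(-8491105 + J(g(-9, E))) = 1/(-8491105 + (903 + 2*(-3 + 6*(-9)*(-9)))) = 1/(-8491105 + (903 + 2*(-3 + 486))) = 1/(-8491105 + (903 + 2*483)) = 1/(-8491105 + (903 + 966)) = 1/(-8491105 + 1869) = 1/(-8489236) = -1/8489236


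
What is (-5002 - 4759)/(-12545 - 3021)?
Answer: 227/362 ≈ 0.62707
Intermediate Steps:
(-5002 - 4759)/(-12545 - 3021) = -9761/(-15566) = -9761*(-1/15566) = 227/362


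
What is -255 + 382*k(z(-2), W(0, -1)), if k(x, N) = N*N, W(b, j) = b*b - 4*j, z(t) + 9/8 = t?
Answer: 5857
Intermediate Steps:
z(t) = -9/8 + t
W(b, j) = b² - 4*j
k(x, N) = N²
-255 + 382*k(z(-2), W(0, -1)) = -255 + 382*(0² - 4*(-1))² = -255 + 382*(0 + 4)² = -255 + 382*4² = -255 + 382*16 = -255 + 6112 = 5857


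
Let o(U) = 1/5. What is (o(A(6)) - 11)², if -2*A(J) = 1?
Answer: 2916/25 ≈ 116.64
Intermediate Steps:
A(J) = -½ (A(J) = -½*1 = -½)
o(U) = ⅕
(o(A(6)) - 11)² = (⅕ - 11)² = (-54/5)² = 2916/25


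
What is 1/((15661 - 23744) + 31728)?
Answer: 1/23645 ≈ 4.2292e-5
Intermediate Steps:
1/((15661 - 23744) + 31728) = 1/(-8083 + 31728) = 1/23645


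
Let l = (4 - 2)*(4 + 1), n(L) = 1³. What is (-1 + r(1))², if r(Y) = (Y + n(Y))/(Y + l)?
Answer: 81/121 ≈ 0.66942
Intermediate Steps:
n(L) = 1
l = 10 (l = 2*5 = 10)
r(Y) = (1 + Y)/(10 + Y) (r(Y) = (Y + 1)/(Y + 10) = (1 + Y)/(10 + Y))
(-1 + r(1))² = (-1 + (1 + 1)/(10 + 1))² = (-1 + 2/11)² = (-9/11)² = 81/121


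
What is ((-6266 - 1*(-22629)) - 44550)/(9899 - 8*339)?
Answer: -28187/7187 ≈ -3.9219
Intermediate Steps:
((-6266 - 1*(-22629)) - 44550)/(9899 - 8*339) = ((-6266 + 22629) - 44550)/(9899 - 2712) = (16363 - 44550)/7187 = -28187*1/7187 = -28187/7187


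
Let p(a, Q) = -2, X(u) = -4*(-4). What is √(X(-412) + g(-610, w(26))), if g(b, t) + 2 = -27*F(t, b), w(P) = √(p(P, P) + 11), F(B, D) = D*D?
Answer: I*√10046686 ≈ 3169.7*I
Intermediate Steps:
X(u) = 16
F(B, D) = D²
w(P) = 3 (w(P) = √(-2 + 11) = √9 = 3)
g(b, t) = -2 - 27*b²
√(X(-412) + g(-610, w(26))) = √(16 + (-2 - 27*(-610)²)) = √(16 + (-2 - 27*372100)) = √(16 + (-2 - 10046700)) = √(16 - 10046702) = √(-10046686) = I*√10046686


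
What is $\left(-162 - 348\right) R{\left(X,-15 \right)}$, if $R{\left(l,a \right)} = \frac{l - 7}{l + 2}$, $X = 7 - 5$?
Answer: $\frac{1275}{2} \approx 637.5$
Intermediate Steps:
$X = 2$
$R{\left(l,a \right)} = \frac{-7 + l}{2 + l}$
$\left(-162 - 348\right) R{\left(X,-15 \right)} = \left(-162 - 348\right) \frac{-7 + 2}{2 + 2} = - 510 \cdot \frac{1}{4} \left(-5\right) = \left(-510\right) \left(- \frac{5}{4}\right) = \frac{1275}{2}$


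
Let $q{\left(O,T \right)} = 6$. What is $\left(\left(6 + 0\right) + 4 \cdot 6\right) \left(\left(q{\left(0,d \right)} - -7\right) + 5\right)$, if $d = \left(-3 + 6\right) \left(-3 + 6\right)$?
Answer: $540$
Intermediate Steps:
$d = 9$ ($d = 3 \cdot 3 = 9$)
$\left(\left(6 + 0\right) + 4 \cdot 6\right) \left(\left(q{\left(0,d \right)} - -7\right) + 5\right) = \left(\left(6 + 0\right) + 4 \cdot 6\right) \left(\left(6 - -7\right) + 5\right) = \left(6 + 24\right) \left(\left(6 + 7\right) + 5\right) = 30 \left(13 + 5\right) = 30 \cdot 18 = 540$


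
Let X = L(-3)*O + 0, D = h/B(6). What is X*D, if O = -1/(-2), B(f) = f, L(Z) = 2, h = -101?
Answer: -101/6 ≈ -16.833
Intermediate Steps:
O = ½ (O = -1*(-½) = ½ ≈ 0.50000)
D = -101/6 ≈ -16.833
X = 1 (X = 2*(½) + 0 = 1 + 0 = 1)
X*D = 1*(-101/6) = -101/6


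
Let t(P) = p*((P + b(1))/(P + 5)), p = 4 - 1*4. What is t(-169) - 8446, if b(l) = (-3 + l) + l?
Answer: -8446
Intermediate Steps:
b(l) = -3 + 2*l
p = 0 (p = 4 - 4 = 0)
t(P) = 0 (t(P) = 0*((P + (-3 + 2*1))/(P + 5)) = 0*((P + (-3 + 2))/(5 + P)) = 0*((P - 1)/(5 + P)) = 0*((-1 + P)/(5 + P)) = 0)
t(-169) - 8446 = 0 - 8446 = -8446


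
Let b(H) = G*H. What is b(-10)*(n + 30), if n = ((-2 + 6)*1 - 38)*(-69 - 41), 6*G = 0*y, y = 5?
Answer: 0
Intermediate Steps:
G = 0 (G = (0*5)/6 = (1/6)*0 = 0)
n = 3740 (n = (4*1 - 38)*(-110) = (4 - 38)*(-110) = -34*(-110) = 3740)
b(H) = 0 (b(H) = 0*H = 0)
b(-10)*(n + 30) = 0*(3740 + 30) = 0*3770 = 0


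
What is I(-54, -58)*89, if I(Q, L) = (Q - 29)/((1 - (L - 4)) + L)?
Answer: -7387/5 ≈ -1477.4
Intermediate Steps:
I(Q, L) = -29/5 + Q/5 (I(Q, L) = (-29 + Q)/((1 - (-4 + L)) + L) = (-29 + Q)/((1 + (4 - L)) + L) = (-29 + Q)/((5 - L) + L) = (-29 + Q)/5 = (-29 + Q)*(⅕) = -29/5 + Q/5)
I(-54, -58)*89 = (-29/5 + (⅕)*(-54))*89 = (-29/5 - 54/5)*89 = -83/5*89 = -7387/5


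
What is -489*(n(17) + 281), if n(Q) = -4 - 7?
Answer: -132030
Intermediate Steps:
n(Q) = -11
-489*(n(17) + 281) = -489*(-11 + 281) = -489*270 = -132030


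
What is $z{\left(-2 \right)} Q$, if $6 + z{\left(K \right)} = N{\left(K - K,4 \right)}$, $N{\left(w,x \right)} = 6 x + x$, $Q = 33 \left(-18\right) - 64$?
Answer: $-14476$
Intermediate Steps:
$Q = -658$ ($Q = -594 - 64 = -658$)
$N{\left(w,x \right)} = 7 x$
$z{\left(K \right)} = 22$ ($z{\left(K \right)} = -6 + 7 \cdot 4 = -6 + 28 = 22$)
$z{\left(-2 \right)} Q = 22 \left(-658\right) = -14476$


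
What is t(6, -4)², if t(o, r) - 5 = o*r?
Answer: 361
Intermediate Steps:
t(o, r) = 5 + o*r
t(6, -4)² = (5 + 6*(-4))² = (5 - 24)² = (-19)² = 361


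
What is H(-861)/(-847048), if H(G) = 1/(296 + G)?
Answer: 1/478582120 ≈ 2.0895e-9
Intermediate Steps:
H(-861)/(-847048) = 1/((296 - 861)*(-847048)) = -1/847048/(-565) = -1/565*(-1/847048) = 1/478582120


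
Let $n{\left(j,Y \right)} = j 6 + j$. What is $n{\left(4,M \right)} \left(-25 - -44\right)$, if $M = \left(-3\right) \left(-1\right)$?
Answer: $532$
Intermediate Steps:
$M = 3$
$n{\left(j,Y \right)} = 7 j$ ($n{\left(j,Y \right)} = 6 j + j = 7 j$)
$n{\left(4,M \right)} \left(-25 - -44\right) = 7 \cdot 4 \left(-25 - -44\right) = 28 \left(-25 + 44\right) = 28 \cdot 19 = 532$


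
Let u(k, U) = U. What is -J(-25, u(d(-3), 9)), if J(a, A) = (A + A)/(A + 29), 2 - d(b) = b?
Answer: -9/19 ≈ -0.47368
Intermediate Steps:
d(b) = 2 - b
J(a, A) = 2*A/(29 + A) (J(a, A) = (2*A)/(29 + A) = 2*A/(29 + A))
-J(-25, u(d(-3), 9)) = -2*9/(29 + 9) = -2*9/38 = -1*9/19 = -9/19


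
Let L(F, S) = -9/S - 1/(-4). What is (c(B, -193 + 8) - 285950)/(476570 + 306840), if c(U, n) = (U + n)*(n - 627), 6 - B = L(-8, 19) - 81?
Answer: -3924557/14884790 ≈ -0.26366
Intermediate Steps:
L(F, S) = ¼ - 9/S (L(F, S) = -9/S - 1*(-¼) = -9/S + ¼ = ¼ - 9/S)
B = 6629/76 (B = 6 - ((¼)*(-36 + 19)/19 - 81) = 6 - ((¼)*(1/19)*(-17) - 81) = 6 - (-17/76 - 81) = 6 - 1*(-6173/76) = 6 + 6173/76 = 6629/76 ≈ 87.224)
c(U, n) = (-627 + n)*(U + n) (c(U, n) = (U + n)*(-627 + n) = (-627 + n)*(U + n))
(c(B, -193 + 8) - 285950)/(476570 + 306840) = (((-193 + 8)² - 627*6629/76 - 627*(-193 + 8) + 6629*(-193 + 8)/76) - 285950)/(476570 + 306840) = (((-185)² - 218757/4 - 627*(-185) + (6629/76)*(-185)) - 285950)/783410 = ((34225 - 218757/4 + 115995 - 1226365/76) - 285950)*(1/783410) = (1508493/19 - 285950)*(1/783410) = -3924557/19*1/783410 = -3924557/14884790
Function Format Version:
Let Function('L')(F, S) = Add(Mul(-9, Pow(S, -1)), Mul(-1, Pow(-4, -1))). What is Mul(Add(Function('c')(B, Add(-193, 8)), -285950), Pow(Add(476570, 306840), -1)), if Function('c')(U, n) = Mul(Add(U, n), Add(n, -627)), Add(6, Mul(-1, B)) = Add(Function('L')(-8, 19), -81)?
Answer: Rational(-3924557, 14884790) ≈ -0.26366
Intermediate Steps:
Function('L')(F, S) = Add(Rational(1, 4), Mul(-9, Pow(S, -1))) (Function('L')(F, S) = Add(Mul(-9, Pow(S, -1)), Mul(-1, Rational(-1, 4))) = Add(Mul(-9, Pow(S, -1)), Rational(1, 4)) = Add(Rational(1, 4), Mul(-9, Pow(S, -1))))
B = Rational(6629, 76) (B = Add(6, Mul(-1, Add(Mul(Rational(1, 4), Pow(19, -1), Add(-36, 19)), -81))) = Add(6, Mul(-1, Add(Mul(Rational(1, 4), Rational(1, 19), -17), -81))) = Add(6, Mul(-1, Add(Rational(-17, 76), -81))) = Add(6, Mul(-1, Rational(-6173, 76))) = Add(6, Rational(6173, 76)) = Rational(6629, 76) ≈ 87.224)
Function('c')(U, n) = Mul(Add(-627, n), Add(U, n)) (Function('c')(U, n) = Mul(Add(U, n), Add(-627, n)) = Mul(Add(-627, n), Add(U, n)))
Mul(Add(Function('c')(B, Add(-193, 8)), -285950), Pow(Add(476570, 306840), -1)) = Mul(Add(Add(Pow(Add(-193, 8), 2), Mul(-627, Rational(6629, 76)), Mul(-627, Add(-193, 8)), Mul(Rational(6629, 76), Add(-193, 8))), -285950), Pow(Add(476570, 306840), -1)) = Mul(Add(Add(Pow(-185, 2), Rational(-218757, 4), Mul(-627, -185), Mul(Rational(6629, 76), -185)), -285950), Pow(783410, -1)) = Mul(Add(Add(34225, Rational(-218757, 4), 115995, Rational(-1226365, 76)), -285950), Rational(1, 783410)) = Mul(Add(Rational(1508493, 19), -285950), Rational(1, 783410)) = Mul(Rational(-3924557, 19), Rational(1, 783410)) = Rational(-3924557, 14884790)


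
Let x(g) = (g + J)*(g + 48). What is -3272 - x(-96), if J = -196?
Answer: -17288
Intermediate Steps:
x(g) = (-196 + g)*(48 + g) (x(g) = (g - 196)*(g + 48) = (-196 + g)*(48 + g))
-3272 - x(-96) = -3272 - (-9408 + (-96)² - 148*(-96)) = -3272 - (-9408 + 9216 + 14208) = -3272 - 1*14016 = -3272 - 14016 = -17288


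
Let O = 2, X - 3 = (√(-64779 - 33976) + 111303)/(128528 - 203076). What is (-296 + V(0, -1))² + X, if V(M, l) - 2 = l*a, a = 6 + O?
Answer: 6799188133/74548 - I*√98755/74548 ≈ 91206.0 - 0.0042154*I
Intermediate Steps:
X = 112341/74548 - I*√98755/74548 (X = 3 + (√(-64779 - 33976) + 111303)/(128528 - 203076) = 3 + (√(-98755) + 111303)/(-74548) = 3 + (I*√98755 + 111303)*(-1/74548) = 3 + (111303 + I*√98755)*(-1/74548) = 3 + (-111303/74548 - I*√98755/74548) = 112341/74548 - I*√98755/74548 ≈ 1.507 - 0.0042154*I)
a = 8 (a = 6 + 2 = 8)
V(M, l) = 2 + 8*l (V(M, l) = 2 + l*8 = 2 + 8*l)
(-296 + V(0, -1))² + X = (-296 + (2 + 8*(-1)))² + (112341/74548 - I*√98755/74548) = (-296 + (2 - 8))² + (112341/74548 - I*√98755/74548) = (-296 - 6)² + (112341/74548 - I*√98755/74548) = (-302)² + (112341/74548 - I*√98755/74548) = 91204 + (112341/74548 - I*√98755/74548) = 6799188133/74548 - I*√98755/74548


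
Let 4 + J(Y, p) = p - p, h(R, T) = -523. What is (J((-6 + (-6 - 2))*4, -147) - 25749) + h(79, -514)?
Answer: -26276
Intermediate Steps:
J(Y, p) = -4 (J(Y, p) = -4 + (p - p) = -4 + 0 = -4)
(J((-6 + (-6 - 2))*4, -147) - 25749) + h(79, -514) = (-4 - 25749) - 523 = -25753 - 523 = -26276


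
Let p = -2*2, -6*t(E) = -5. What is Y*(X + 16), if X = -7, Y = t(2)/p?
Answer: -15/8 ≈ -1.8750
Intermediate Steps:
t(E) = ⅚ (t(E) = -⅙*(-5) = ⅚)
p = -4
Y = -5/24 (Y = (⅚)/(-4) = (⅚)*(-¼) = -5/24 ≈ -0.20833)
Y*(X + 16) = -5*(-7 + 16)/24 = -5/24*9 = -15/8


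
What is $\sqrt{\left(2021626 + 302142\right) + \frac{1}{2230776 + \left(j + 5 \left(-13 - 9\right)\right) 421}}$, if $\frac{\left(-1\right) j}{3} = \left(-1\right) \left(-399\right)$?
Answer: $\frac{\sqrt{6562733811681161417}}{1680529} \approx 1524.4$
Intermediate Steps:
$j = -1197$ ($j = - 3 \left(\left(-1\right) \left(-399\right)\right) = \left(-3\right) 399 = -1197$)
$\sqrt{\left(2021626 + 302142\right) + \frac{1}{2230776 + \left(j + 5 \left(-13 - 9\right)\right) 421}} = \sqrt{\left(2021626 + 302142\right) + \frac{1}{2230776 + \left(-1197 + 5 \left(-13 - 9\right)\right) 421}} = \sqrt{2323768 + \frac{1}{2230776 + \left(-1197 + 5 \left(-22\right)\right) 421}} = \sqrt{2323768 + \frac{1}{2230776 + \left(-1197 - 110\right) 421}} = \sqrt{2323768 + \frac{1}{2230776 - 550247}} = \sqrt{2323768 + \frac{1}{1680529}} = \sqrt{\frac{3905159513273}{1680529}} = \frac{\sqrt{6562733811681161417}}{1680529}$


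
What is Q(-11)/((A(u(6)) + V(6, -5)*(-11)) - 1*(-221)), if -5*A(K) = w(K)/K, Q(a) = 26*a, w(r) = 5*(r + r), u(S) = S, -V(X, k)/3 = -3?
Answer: -143/60 ≈ -2.3833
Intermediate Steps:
V(X, k) = 9 (V(X, k) = -3*(-3) = 9)
w(r) = 10*r (w(r) = 5*(2*r) = 10*r)
A(K) = -2 (A(K) = -10*K/(5*K) = -⅕*10 = -2)
Q(-11)/((A(u(6)) + V(6, -5)*(-11)) - 1*(-221)) = (26*(-11))/((-2 + 9*(-11)) - 1*(-221)) = -286/((-2 - 99) + 221) = -286/(-101 + 221) = -286/120 = -286*1/120 = -143/60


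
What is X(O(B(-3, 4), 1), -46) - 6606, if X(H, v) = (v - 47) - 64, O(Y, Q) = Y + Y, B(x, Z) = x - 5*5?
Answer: -6763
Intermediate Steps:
B(x, Z) = -25 + x (B(x, Z) = x - 25 = -25 + x)
O(Y, Q) = 2*Y
X(H, v) = -111 + v (X(H, v) = (-47 + v) - 64 = -111 + v)
X(O(B(-3, 4), 1), -46) - 6606 = (-111 - 46) - 6606 = -157 - 6606 = -6763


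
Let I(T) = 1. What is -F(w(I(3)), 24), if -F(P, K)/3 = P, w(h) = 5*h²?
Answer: 15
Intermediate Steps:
F(P, K) = -3*P
-F(w(I(3)), 24) = -(-3)*5*1² = -(-3)*5*1 = -(-3)*5 = -1*(-15) = 15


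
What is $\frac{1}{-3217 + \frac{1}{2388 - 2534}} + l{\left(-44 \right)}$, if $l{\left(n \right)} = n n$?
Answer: $\frac{909306142}{469683} \approx 1936.0$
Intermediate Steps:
$l{\left(n \right)} = n^{2}$
$\frac{1}{-3217 + \frac{1}{2388 - 2534}} + l{\left(-44 \right)} = \frac{1}{-3217 + \frac{1}{2388 - 2534}} + \left(-44\right)^{2} = \frac{1}{-3217 + \frac{1}{-146}} + 1936 = \frac{1}{-3217 - \frac{1}{146}} + 1936 = \frac{1}{- \frac{469683}{146}} + 1936 = - \frac{146}{469683} + 1936 = \frac{909306142}{469683}$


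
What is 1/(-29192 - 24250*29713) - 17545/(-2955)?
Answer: 1857339603241/312820662762 ≈ 5.9374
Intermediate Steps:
1/(-29192 - 24250*29713) - 17545/(-2955) = (1/29713)/(-53442) - 17545*(-1/2955) = -1/53442*1/29713 + 3509/591 = -1/1587922146 + 3509/591 = 1857339603241/312820662762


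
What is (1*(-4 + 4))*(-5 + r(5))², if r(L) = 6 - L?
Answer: 0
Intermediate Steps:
(1*(-4 + 4))*(-5 + r(5))² = (1*(-4 + 4))*(-5 + (6 - 1*5))² = (1*0)*(-5 + (6 - 5))² = 0*(-5 + 1)² = 0*(-4)² = 0*16 = 0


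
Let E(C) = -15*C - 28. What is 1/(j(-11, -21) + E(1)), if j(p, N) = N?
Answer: -1/64 ≈ -0.015625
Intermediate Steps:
E(C) = -28 - 15*C
1/(j(-11, -21) + E(1)) = 1/(-21 + (-28 - 15*1)) = 1/(-21 + (-28 - 15)) = 1/(-21 - 43) = 1/(-64) = -1/64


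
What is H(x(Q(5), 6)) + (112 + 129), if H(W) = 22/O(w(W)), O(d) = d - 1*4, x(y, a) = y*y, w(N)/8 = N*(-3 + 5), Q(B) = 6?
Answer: 6267/26 ≈ 241.04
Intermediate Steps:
w(N) = 16*N (w(N) = 8*(N*(-3 + 5)) = 8*(N*2) = 8*(2*N) = 16*N)
x(y, a) = y²
O(d) = -4 + d (O(d) = d - 4 = -4 + d)
H(W) = 22/(-4 + 16*W)
H(x(Q(5), 6)) + (112 + 129) = 11/(2*(-1 + 4*6²)) + (112 + 129) = 11/(2*(-1 + 4*36)) + 241 = 11/(2*(-1 + 144)) + 241 = (11/2)/143 + 241 = (11/2)*(1/143) + 241 = 1/26 + 241 = 6267/26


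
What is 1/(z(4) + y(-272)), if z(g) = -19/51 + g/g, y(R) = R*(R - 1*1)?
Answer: 51/3787088 ≈ 1.3467e-5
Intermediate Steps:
y(R) = R*(-1 + R) (y(R) = R*(R - 1) = R*(-1 + R))
z(g) = 32/51 (z(g) = -19*1/51 + 1 = -19/51 + 1 = 32/51)
1/(z(4) + y(-272)) = 1/(32/51 - 272*(-1 - 272)) = 1/(32/51 - 272*(-273)) = 1/(32/51 + 74256) = 1/(3787088/51) = 51/3787088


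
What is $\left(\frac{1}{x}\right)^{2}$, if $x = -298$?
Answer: $\frac{1}{88804} \approx 1.1261 \cdot 10^{-5}$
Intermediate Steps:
$\left(\frac{1}{x}\right)^{2} = \left(\frac{1}{-298}\right)^{2} = \left(- \frac{1}{298}\right)^{2} = \frac{1}{88804}$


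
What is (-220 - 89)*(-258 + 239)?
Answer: 5871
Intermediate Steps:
(-220 - 89)*(-258 + 239) = -309*(-19) = 5871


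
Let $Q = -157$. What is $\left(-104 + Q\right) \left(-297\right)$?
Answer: $77517$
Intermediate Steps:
$\left(-104 + Q\right) \left(-297\right) = \left(-104 - 157\right) \left(-297\right) = \left(-261\right) \left(-297\right) = 77517$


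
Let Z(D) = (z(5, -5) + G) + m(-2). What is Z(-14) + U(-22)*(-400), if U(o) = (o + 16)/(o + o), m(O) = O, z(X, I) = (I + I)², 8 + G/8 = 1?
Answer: -138/11 ≈ -12.545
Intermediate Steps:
G = -56 (G = -64 + 8*1 = -64 + 8 = -56)
z(X, I) = 4*I² (z(X, I) = (2*I)² = 4*I²)
U(o) = (16 + o)/(2*o) (U(o) = (16 + o)/((2*o)) = (16 + o)*(1/(2*o)) = (16 + o)/(2*o))
Z(D) = 42 (Z(D) = (4*(-5)² - 56) - 2 = (4*25 - 56) - 2 = (100 - 56) - 2 = 44 - 2 = 42)
Z(-14) + U(-22)*(-400) = 42 + ((½)*(16 - 22)/(-22))*(-400) = 42 + ((½)*(-1/22)*(-6))*(-400) = 42 + (3/22)*(-400) = 42 - 600/11 = -138/11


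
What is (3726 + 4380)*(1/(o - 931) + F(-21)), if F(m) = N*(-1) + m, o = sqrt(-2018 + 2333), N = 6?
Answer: -13545689367/61889 - 1737*sqrt(35)/61889 ≈ -2.1887e+5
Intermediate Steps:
o = 3*sqrt(35) (o = sqrt(315) = 3*sqrt(35) ≈ 17.748)
F(m) = -6 + m (F(m) = 6*(-1) + m = -6 + m)
(3726 + 4380)*(1/(o - 931) + F(-21)) = (3726 + 4380)*(1/(3*sqrt(35) - 931) + (-6 - 21)) = 8106*(1/(-931 + 3*sqrt(35)) - 27) = 8106*(-27 + 1/(-931 + 3*sqrt(35))) = -218862 + 8106/(-931 + 3*sqrt(35))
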